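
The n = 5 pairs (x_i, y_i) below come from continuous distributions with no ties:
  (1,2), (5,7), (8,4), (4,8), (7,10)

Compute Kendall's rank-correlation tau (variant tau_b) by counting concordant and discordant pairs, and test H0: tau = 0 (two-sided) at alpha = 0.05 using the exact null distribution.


Step 1: Enumerate the 10 unordered pairs (i,j) with i<j and classify each by sign(x_j-x_i) * sign(y_j-y_i).
  (1,2):dx=+4,dy=+5->C; (1,3):dx=+7,dy=+2->C; (1,4):dx=+3,dy=+6->C; (1,5):dx=+6,dy=+8->C
  (2,3):dx=+3,dy=-3->D; (2,4):dx=-1,dy=+1->D; (2,5):dx=+2,dy=+3->C; (3,4):dx=-4,dy=+4->D
  (3,5):dx=-1,dy=+6->D; (4,5):dx=+3,dy=+2->C
Step 2: C = 6, D = 4, total pairs = 10.
Step 3: tau = (C - D)/(n(n-1)/2) = (6 - 4)/10 = 0.200000.
Step 4: Exact two-sided p-value (enumerate n! = 120 permutations of y under H0): p = 0.816667.
Step 5: alpha = 0.05. fail to reject H0.

tau_b = 0.2000 (C=6, D=4), p = 0.816667, fail to reject H0.


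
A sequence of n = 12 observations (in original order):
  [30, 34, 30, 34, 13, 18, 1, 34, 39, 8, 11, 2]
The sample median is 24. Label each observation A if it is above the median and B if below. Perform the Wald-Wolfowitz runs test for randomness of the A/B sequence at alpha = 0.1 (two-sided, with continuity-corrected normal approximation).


Step 1: Compute median = 24; label A = above, B = below.
Labels in order: AAAABBBAABBB  (n_A = 6, n_B = 6)
Step 2: Count runs R = 4.
Step 3: Under H0 (random ordering), E[R] = 2*n_A*n_B/(n_A+n_B) + 1 = 2*6*6/12 + 1 = 7.0000.
        Var[R] = 2*n_A*n_B*(2*n_A*n_B - n_A - n_B) / ((n_A+n_B)^2 * (n_A+n_B-1)) = 4320/1584 = 2.7273.
        SD[R] = 1.6514.
Step 4: Continuity-corrected z = (R + 0.5 - E[R]) / SD[R] = (4 + 0.5 - 7.0000) / 1.6514 = -1.5138.
Step 5: Two-sided p-value via normal approximation = 2*(1 - Phi(|z|)) = 0.130070.
Step 6: alpha = 0.1. fail to reject H0.

R = 4, z = -1.5138, p = 0.130070, fail to reject H0.


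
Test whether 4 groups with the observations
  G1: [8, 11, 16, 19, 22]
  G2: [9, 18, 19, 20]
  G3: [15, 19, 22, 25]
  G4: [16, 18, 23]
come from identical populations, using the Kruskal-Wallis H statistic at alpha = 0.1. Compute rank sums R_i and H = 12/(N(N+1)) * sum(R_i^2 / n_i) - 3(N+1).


Step 1: Combine all N = 16 observations and assign midranks.
sorted (value, group, rank): (8,G1,1), (9,G2,2), (11,G1,3), (15,G3,4), (16,G1,5.5), (16,G4,5.5), (18,G2,7.5), (18,G4,7.5), (19,G1,10), (19,G2,10), (19,G3,10), (20,G2,12), (22,G1,13.5), (22,G3,13.5), (23,G4,15), (25,G3,16)
Step 2: Sum ranks within each group.
R_1 = 33 (n_1 = 5)
R_2 = 31.5 (n_2 = 4)
R_3 = 43.5 (n_3 = 4)
R_4 = 28 (n_4 = 3)
Step 3: H = 12/(N(N+1)) * sum(R_i^2/n_i) - 3(N+1)
     = 12/(16*17) * (33^2/5 + 31.5^2/4 + 43.5^2/4 + 28^2/3) - 3*17
     = 0.044118 * 1200.26 - 51
     = 1.952574.
Step 4: Ties present; correction factor C = 1 - 42/(16^3 - 16) = 0.989706. Corrected H = 1.952574 / 0.989706 = 1.972883.
Step 5: Under H0, H ~ chi^2(3); p-value = 0.578054.
Step 6: alpha = 0.1. fail to reject H0.

H = 1.9729, df = 3, p = 0.578054, fail to reject H0.


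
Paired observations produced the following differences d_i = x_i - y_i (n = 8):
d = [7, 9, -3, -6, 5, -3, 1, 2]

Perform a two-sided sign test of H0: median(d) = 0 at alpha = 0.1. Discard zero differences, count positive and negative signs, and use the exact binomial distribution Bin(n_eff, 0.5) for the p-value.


Step 1: Discard zero differences. Original n = 8; n_eff = number of nonzero differences = 8.
Nonzero differences (with sign): +7, +9, -3, -6, +5, -3, +1, +2
Step 2: Count signs: positive = 5, negative = 3.
Step 3: Under H0: P(positive) = 0.5, so the number of positives S ~ Bin(8, 0.5).
Step 4: Two-sided exact p-value = sum of Bin(8,0.5) probabilities at or below the observed probability = 0.726562.
Step 5: alpha = 0.1. fail to reject H0.

n_eff = 8, pos = 5, neg = 3, p = 0.726562, fail to reject H0.


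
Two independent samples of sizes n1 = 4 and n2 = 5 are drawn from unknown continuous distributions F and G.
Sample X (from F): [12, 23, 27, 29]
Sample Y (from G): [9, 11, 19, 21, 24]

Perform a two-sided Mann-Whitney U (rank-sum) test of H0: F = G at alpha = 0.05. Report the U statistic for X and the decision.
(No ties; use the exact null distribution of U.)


Step 1: Combine and sort all 9 observations; assign midranks.
sorted (value, group): (9,Y), (11,Y), (12,X), (19,Y), (21,Y), (23,X), (24,Y), (27,X), (29,X)
ranks: 9->1, 11->2, 12->3, 19->4, 21->5, 23->6, 24->7, 27->8, 29->9
Step 2: Rank sum for X: R1 = 3 + 6 + 8 + 9 = 26.
Step 3: U_X = R1 - n1(n1+1)/2 = 26 - 4*5/2 = 26 - 10 = 16.
       U_Y = n1*n2 - U_X = 20 - 16 = 4.
Step 4: No ties, so the exact null distribution of U (based on enumerating the C(9,4) = 126 equally likely rank assignments) gives the two-sided p-value.
Step 5: p-value = 0.190476; compare to alpha = 0.05. fail to reject H0.

U_X = 16, p = 0.190476, fail to reject H0 at alpha = 0.05.


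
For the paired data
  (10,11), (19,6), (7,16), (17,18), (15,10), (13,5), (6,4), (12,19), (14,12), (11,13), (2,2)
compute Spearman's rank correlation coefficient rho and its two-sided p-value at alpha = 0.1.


Step 1: Rank x and y separately (midranks; no ties here).
rank(x): 10->4, 19->11, 7->3, 17->10, 15->9, 13->7, 6->2, 12->6, 14->8, 11->5, 2->1
rank(y): 11->6, 6->4, 16->9, 18->10, 10->5, 5->3, 4->2, 19->11, 12->7, 13->8, 2->1
Step 2: d_i = R_x(i) - R_y(i); compute d_i^2.
  (4-6)^2=4, (11-4)^2=49, (3-9)^2=36, (10-10)^2=0, (9-5)^2=16, (7-3)^2=16, (2-2)^2=0, (6-11)^2=25, (8-7)^2=1, (5-8)^2=9, (1-1)^2=0
sum(d^2) = 156.
Step 3: rho = 1 - 6*156 / (11*(11^2 - 1)) = 1 - 936/1320 = 0.290909.
Step 4: Under H0, t = rho * sqrt((n-2)/(1-rho^2)) = 0.9122 ~ t(9).
Step 5: Two-sided p-value from the t-distribution with 9 df = 0.385457.
Step 6: alpha = 0.1. fail to reject H0.

rho = 0.2909, p = 0.385457, fail to reject H0 at alpha = 0.1.


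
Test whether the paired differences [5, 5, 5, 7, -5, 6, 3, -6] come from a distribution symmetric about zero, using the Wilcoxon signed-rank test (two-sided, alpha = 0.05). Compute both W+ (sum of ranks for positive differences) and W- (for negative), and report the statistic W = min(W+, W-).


Step 1: Drop any zero differences (none here) and take |d_i|.
|d| = [5, 5, 5, 7, 5, 6, 3, 6]
Step 2: Midrank |d_i| (ties get averaged ranks).
ranks: |5|->3.5, |5|->3.5, |5|->3.5, |7|->8, |5|->3.5, |6|->6.5, |3|->1, |6|->6.5
Step 3: Attach original signs; sum ranks with positive sign and with negative sign.
W+ = 3.5 + 3.5 + 3.5 + 8 + 6.5 + 1 = 26
W- = 3.5 + 6.5 = 10
(Check: W+ + W- = 36 should equal n(n+1)/2 = 36.)
Step 4: Test statistic W = min(W+, W-) = 10.
Step 5: Ties in |d|, so use the tie-corrected normal approximation.
        E[W] = n(n+1)/4 = 8*9/4 = 18.
        Tie groups: |d|=5 (t=4), |d|=6 (t=2); sum(t^3 - t) = 66.
        Var[W] = n(n+1)(2n+1)/24 - sum(t^3-t)/48 = 1224/24 - 66/48 = 49.625.
        z = (W - E[W]) / sqrt(Var[W]) = (10 - 18) / 7.0445 = -1.1356.
        Two-sided p = 2*Phi(z) = 0.256108.
Step 6: alpha = 0.05. fail to reject H0.

W+ = 26, W- = 10, W = min = 10, p = 0.256108, fail to reject H0.


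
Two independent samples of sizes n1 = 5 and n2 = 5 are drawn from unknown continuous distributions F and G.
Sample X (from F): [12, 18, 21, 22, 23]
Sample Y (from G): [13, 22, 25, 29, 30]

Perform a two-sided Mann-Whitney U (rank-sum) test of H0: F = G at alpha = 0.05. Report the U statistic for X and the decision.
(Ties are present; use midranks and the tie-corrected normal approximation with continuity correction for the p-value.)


Step 1: Combine and sort all 10 observations; assign midranks.
sorted (value, group): (12,X), (13,Y), (18,X), (21,X), (22,X), (22,Y), (23,X), (25,Y), (29,Y), (30,Y)
ranks: 12->1, 13->2, 18->3, 21->4, 22->5.5, 22->5.5, 23->7, 25->8, 29->9, 30->10
Step 2: Rank sum for X: R1 = 1 + 3 + 4 + 5.5 + 7 = 20.5.
Step 3: U_X = R1 - n1(n1+1)/2 = 20.5 - 5*6/2 = 20.5 - 15 = 5.5.
       U_Y = n1*n2 - U_X = 25 - 5.5 = 19.5.
Step 4: Ties are present, so use the tie-corrected normal approximation (with continuity correction) for the p-value.
Step 5: p-value = 0.173217; compare to alpha = 0.05. fail to reject H0.

U_X = 5.5, p = 0.173217, fail to reject H0 at alpha = 0.05.


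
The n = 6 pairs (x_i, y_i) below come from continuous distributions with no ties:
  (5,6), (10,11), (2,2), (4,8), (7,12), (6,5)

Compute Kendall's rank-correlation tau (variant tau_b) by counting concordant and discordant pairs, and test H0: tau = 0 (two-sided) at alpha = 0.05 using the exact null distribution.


Step 1: Enumerate the 15 unordered pairs (i,j) with i<j and classify each by sign(x_j-x_i) * sign(y_j-y_i).
  (1,2):dx=+5,dy=+5->C; (1,3):dx=-3,dy=-4->C; (1,4):dx=-1,dy=+2->D; (1,5):dx=+2,dy=+6->C
  (1,6):dx=+1,dy=-1->D; (2,3):dx=-8,dy=-9->C; (2,4):dx=-6,dy=-3->C; (2,5):dx=-3,dy=+1->D
  (2,6):dx=-4,dy=-6->C; (3,4):dx=+2,dy=+6->C; (3,5):dx=+5,dy=+10->C; (3,6):dx=+4,dy=+3->C
  (4,5):dx=+3,dy=+4->C; (4,6):dx=+2,dy=-3->D; (5,6):dx=-1,dy=-7->C
Step 2: C = 11, D = 4, total pairs = 15.
Step 3: tau = (C - D)/(n(n-1)/2) = (11 - 4)/15 = 0.466667.
Step 4: Exact two-sided p-value (enumerate n! = 720 permutations of y under H0): p = 0.272222.
Step 5: alpha = 0.05. fail to reject H0.

tau_b = 0.4667 (C=11, D=4), p = 0.272222, fail to reject H0.


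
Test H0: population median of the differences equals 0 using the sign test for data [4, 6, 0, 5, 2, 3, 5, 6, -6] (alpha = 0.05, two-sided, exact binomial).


Step 1: Discard zero differences. Original n = 9; n_eff = number of nonzero differences = 8.
Nonzero differences (with sign): +4, +6, +5, +2, +3, +5, +6, -6
Step 2: Count signs: positive = 7, negative = 1.
Step 3: Under H0: P(positive) = 0.5, so the number of positives S ~ Bin(8, 0.5).
Step 4: Two-sided exact p-value = sum of Bin(8,0.5) probabilities at or below the observed probability = 0.070312.
Step 5: alpha = 0.05. fail to reject H0.

n_eff = 8, pos = 7, neg = 1, p = 0.070312, fail to reject H0.


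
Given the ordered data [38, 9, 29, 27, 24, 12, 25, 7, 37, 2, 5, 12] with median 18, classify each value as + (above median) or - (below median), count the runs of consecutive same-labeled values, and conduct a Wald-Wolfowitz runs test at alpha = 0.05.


Step 1: Compute median = 18; label A = above, B = below.
Labels in order: ABAAABABABBB  (n_A = 6, n_B = 6)
Step 2: Count runs R = 8.
Step 3: Under H0 (random ordering), E[R] = 2*n_A*n_B/(n_A+n_B) + 1 = 2*6*6/12 + 1 = 7.0000.
        Var[R] = 2*n_A*n_B*(2*n_A*n_B - n_A - n_B) / ((n_A+n_B)^2 * (n_A+n_B-1)) = 4320/1584 = 2.7273.
        SD[R] = 1.6514.
Step 4: Continuity-corrected z = (R - 0.5 - E[R]) / SD[R] = (8 - 0.5 - 7.0000) / 1.6514 = 0.3028.
Step 5: Two-sided p-value via normal approximation = 2*(1 - Phi(|z|)) = 0.762069.
Step 6: alpha = 0.05. fail to reject H0.

R = 8, z = 0.3028, p = 0.762069, fail to reject H0.


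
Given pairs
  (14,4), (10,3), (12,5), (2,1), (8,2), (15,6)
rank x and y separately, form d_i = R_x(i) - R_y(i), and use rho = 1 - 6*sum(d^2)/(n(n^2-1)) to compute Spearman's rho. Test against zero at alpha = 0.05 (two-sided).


Step 1: Rank x and y separately (midranks; no ties here).
rank(x): 14->5, 10->3, 12->4, 2->1, 8->2, 15->6
rank(y): 4->4, 3->3, 5->5, 1->1, 2->2, 6->6
Step 2: d_i = R_x(i) - R_y(i); compute d_i^2.
  (5-4)^2=1, (3-3)^2=0, (4-5)^2=1, (1-1)^2=0, (2-2)^2=0, (6-6)^2=0
sum(d^2) = 2.
Step 3: rho = 1 - 6*2 / (6*(6^2 - 1)) = 1 - 12/210 = 0.942857.
Step 4: Under H0, t = rho * sqrt((n-2)/(1-rho^2)) = 5.6595 ~ t(4).
Step 5: Two-sided p-value from the t-distribution with 4 df = 0.004805.
Step 6: alpha = 0.05. reject H0.

rho = 0.9429, p = 0.004805, reject H0 at alpha = 0.05.


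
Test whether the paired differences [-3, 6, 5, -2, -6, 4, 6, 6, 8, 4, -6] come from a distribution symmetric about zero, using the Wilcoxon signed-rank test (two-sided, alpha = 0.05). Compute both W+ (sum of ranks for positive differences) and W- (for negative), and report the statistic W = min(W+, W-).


Step 1: Drop any zero differences (none here) and take |d_i|.
|d| = [3, 6, 5, 2, 6, 4, 6, 6, 8, 4, 6]
Step 2: Midrank |d_i| (ties get averaged ranks).
ranks: |3|->2, |6|->8, |5|->5, |2|->1, |6|->8, |4|->3.5, |6|->8, |6|->8, |8|->11, |4|->3.5, |6|->8
Step 3: Attach original signs; sum ranks with positive sign and with negative sign.
W+ = 8 + 5 + 3.5 + 8 + 8 + 11 + 3.5 = 47
W- = 2 + 1 + 8 + 8 = 19
(Check: W+ + W- = 66 should equal n(n+1)/2 = 66.)
Step 4: Test statistic W = min(W+, W-) = 19.
Step 5: Ties in |d|, so use the tie-corrected normal approximation.
        E[W] = n(n+1)/4 = 11*12/4 = 33.
        Tie groups: |d|=4 (t=2), |d|=6 (t=5); sum(t^3 - t) = 126.
        Var[W] = n(n+1)(2n+1)/24 - sum(t^3-t)/48 = 3036/24 - 126/48 = 123.875.
        z = (W - E[W]) / sqrt(Var[W]) = (19 - 33) / 11.1299 = -1.2579.
        Two-sided p = 2*Phi(z) = 0.208438.
Step 6: alpha = 0.05. fail to reject H0.

W+ = 47, W- = 19, W = min = 19, p = 0.208438, fail to reject H0.


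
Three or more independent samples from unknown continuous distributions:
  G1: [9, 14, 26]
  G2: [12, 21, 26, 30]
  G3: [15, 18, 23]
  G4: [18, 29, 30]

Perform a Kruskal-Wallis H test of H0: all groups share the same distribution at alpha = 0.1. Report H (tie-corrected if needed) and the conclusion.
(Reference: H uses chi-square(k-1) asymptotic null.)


Step 1: Combine all N = 13 observations and assign midranks.
sorted (value, group, rank): (9,G1,1), (12,G2,2), (14,G1,3), (15,G3,4), (18,G3,5.5), (18,G4,5.5), (21,G2,7), (23,G3,8), (26,G1,9.5), (26,G2,9.5), (29,G4,11), (30,G2,12.5), (30,G4,12.5)
Step 2: Sum ranks within each group.
R_1 = 13.5 (n_1 = 3)
R_2 = 31 (n_2 = 4)
R_3 = 17.5 (n_3 = 3)
R_4 = 29 (n_4 = 3)
Step 3: H = 12/(N(N+1)) * sum(R_i^2/n_i) - 3(N+1)
     = 12/(13*14) * (13.5^2/3 + 31^2/4 + 17.5^2/3 + 29^2/3) - 3*14
     = 0.065934 * 683.417 - 42
     = 3.060440.
Step 4: Ties present; correction factor C = 1 - 18/(13^3 - 13) = 0.991758. Corrected H = 3.060440 / 0.991758 = 3.085873.
Step 5: Under H0, H ~ chi^2(3); p-value = 0.378574.
Step 6: alpha = 0.1. fail to reject H0.

H = 3.0859, df = 3, p = 0.378574, fail to reject H0.


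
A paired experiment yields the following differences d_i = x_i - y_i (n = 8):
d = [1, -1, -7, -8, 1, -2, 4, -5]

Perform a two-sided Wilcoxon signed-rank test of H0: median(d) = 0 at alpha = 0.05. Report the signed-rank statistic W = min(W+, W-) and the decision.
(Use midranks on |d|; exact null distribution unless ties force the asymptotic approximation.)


Step 1: Drop any zero differences (none here) and take |d_i|.
|d| = [1, 1, 7, 8, 1, 2, 4, 5]
Step 2: Midrank |d_i| (ties get averaged ranks).
ranks: |1|->2, |1|->2, |7|->7, |8|->8, |1|->2, |2|->4, |4|->5, |5|->6
Step 3: Attach original signs; sum ranks with positive sign and with negative sign.
W+ = 2 + 2 + 5 = 9
W- = 2 + 7 + 8 + 4 + 6 = 27
(Check: W+ + W- = 36 should equal n(n+1)/2 = 36.)
Step 4: Test statistic W = min(W+, W-) = 9.
Step 5: Ties in |d|, so use the tie-corrected normal approximation.
        E[W] = n(n+1)/4 = 8*9/4 = 18.
        Tie groups: |d|=1 (t=3); sum(t^3 - t) = 24.
        Var[W] = n(n+1)(2n+1)/24 - sum(t^3-t)/48 = 1224/24 - 24/48 = 50.5.
        z = (W - E[W]) / sqrt(Var[W]) = (9 - 18) / 7.1063 = -1.2665.
        Two-sided p = 2*Phi(z) = 0.205343.
Step 6: alpha = 0.05. fail to reject H0.

W+ = 9, W- = 27, W = min = 9, p = 0.205343, fail to reject H0.


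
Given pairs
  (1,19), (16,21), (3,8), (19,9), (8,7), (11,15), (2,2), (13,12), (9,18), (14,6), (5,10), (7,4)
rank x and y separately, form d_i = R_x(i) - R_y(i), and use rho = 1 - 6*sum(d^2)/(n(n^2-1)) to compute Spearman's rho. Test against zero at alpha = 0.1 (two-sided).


Step 1: Rank x and y separately (midranks; no ties here).
rank(x): 1->1, 16->11, 3->3, 19->12, 8->6, 11->8, 2->2, 13->9, 9->7, 14->10, 5->4, 7->5
rank(y): 19->11, 21->12, 8->5, 9->6, 7->4, 15->9, 2->1, 12->8, 18->10, 6->3, 10->7, 4->2
Step 2: d_i = R_x(i) - R_y(i); compute d_i^2.
  (1-11)^2=100, (11-12)^2=1, (3-5)^2=4, (12-6)^2=36, (6-4)^2=4, (8-9)^2=1, (2-1)^2=1, (9-8)^2=1, (7-10)^2=9, (10-3)^2=49, (4-7)^2=9, (5-2)^2=9
sum(d^2) = 224.
Step 3: rho = 1 - 6*224 / (12*(12^2 - 1)) = 1 - 1344/1716 = 0.216783.
Step 4: Under H0, t = rho * sqrt((n-2)/(1-rho^2)) = 0.7022 ~ t(10).
Step 5: Two-sided p-value from the t-distribution with 10 df = 0.498556.
Step 6: alpha = 0.1. fail to reject H0.

rho = 0.2168, p = 0.498556, fail to reject H0 at alpha = 0.1.


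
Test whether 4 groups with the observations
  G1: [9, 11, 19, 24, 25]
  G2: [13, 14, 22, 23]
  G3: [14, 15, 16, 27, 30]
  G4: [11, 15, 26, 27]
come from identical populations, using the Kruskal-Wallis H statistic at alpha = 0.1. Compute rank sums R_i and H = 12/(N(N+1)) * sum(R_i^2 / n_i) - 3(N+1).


Step 1: Combine all N = 18 observations and assign midranks.
sorted (value, group, rank): (9,G1,1), (11,G1,2.5), (11,G4,2.5), (13,G2,4), (14,G2,5.5), (14,G3,5.5), (15,G3,7.5), (15,G4,7.5), (16,G3,9), (19,G1,10), (22,G2,11), (23,G2,12), (24,G1,13), (25,G1,14), (26,G4,15), (27,G3,16.5), (27,G4,16.5), (30,G3,18)
Step 2: Sum ranks within each group.
R_1 = 40.5 (n_1 = 5)
R_2 = 32.5 (n_2 = 4)
R_3 = 56.5 (n_3 = 5)
R_4 = 41.5 (n_4 = 4)
Step 3: H = 12/(N(N+1)) * sum(R_i^2/n_i) - 3(N+1)
     = 12/(18*19) * (40.5^2/5 + 32.5^2/4 + 56.5^2/5 + 41.5^2/4) - 3*19
     = 0.035088 * 1661.12 - 57
     = 1.285088.
Step 4: Ties present; correction factor C = 1 - 24/(18^3 - 18) = 0.995872. Corrected H = 1.285088 / 0.995872 = 1.290415.
Step 5: Under H0, H ~ chi^2(3); p-value = 0.731410.
Step 6: alpha = 0.1. fail to reject H0.

H = 1.2904, df = 3, p = 0.731410, fail to reject H0.


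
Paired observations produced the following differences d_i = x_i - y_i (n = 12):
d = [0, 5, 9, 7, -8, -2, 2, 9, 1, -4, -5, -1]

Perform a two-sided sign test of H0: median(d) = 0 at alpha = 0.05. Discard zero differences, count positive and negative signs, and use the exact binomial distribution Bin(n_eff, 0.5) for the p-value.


Step 1: Discard zero differences. Original n = 12; n_eff = number of nonzero differences = 11.
Nonzero differences (with sign): +5, +9, +7, -8, -2, +2, +9, +1, -4, -5, -1
Step 2: Count signs: positive = 6, negative = 5.
Step 3: Under H0: P(positive) = 0.5, so the number of positives S ~ Bin(11, 0.5).
Step 4: Two-sided exact p-value = sum of Bin(11,0.5) probabilities at or below the observed probability = 1.000000.
Step 5: alpha = 0.05. fail to reject H0.

n_eff = 11, pos = 6, neg = 5, p = 1.000000, fail to reject H0.


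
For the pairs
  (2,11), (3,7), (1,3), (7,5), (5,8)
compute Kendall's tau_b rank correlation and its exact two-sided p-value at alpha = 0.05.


Step 1: Enumerate the 10 unordered pairs (i,j) with i<j and classify each by sign(x_j-x_i) * sign(y_j-y_i).
  (1,2):dx=+1,dy=-4->D; (1,3):dx=-1,dy=-8->C; (1,4):dx=+5,dy=-6->D; (1,5):dx=+3,dy=-3->D
  (2,3):dx=-2,dy=-4->C; (2,4):dx=+4,dy=-2->D; (2,5):dx=+2,dy=+1->C; (3,4):dx=+6,dy=+2->C
  (3,5):dx=+4,dy=+5->C; (4,5):dx=-2,dy=+3->D
Step 2: C = 5, D = 5, total pairs = 10.
Step 3: tau = (C - D)/(n(n-1)/2) = (5 - 5)/10 = 0.000000.
Step 4: Exact two-sided p-value (enumerate n! = 120 permutations of y under H0): p = 1.000000.
Step 5: alpha = 0.05. fail to reject H0.

tau_b = 0.0000 (C=5, D=5), p = 1.000000, fail to reject H0.


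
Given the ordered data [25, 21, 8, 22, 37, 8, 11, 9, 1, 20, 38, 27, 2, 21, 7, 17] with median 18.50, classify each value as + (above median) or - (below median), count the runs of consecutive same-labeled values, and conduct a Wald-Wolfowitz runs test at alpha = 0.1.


Step 1: Compute median = 18.50; label A = above, B = below.
Labels in order: AABAABBBBAAABABB  (n_A = 8, n_B = 8)
Step 2: Count runs R = 8.
Step 3: Under H0 (random ordering), E[R] = 2*n_A*n_B/(n_A+n_B) + 1 = 2*8*8/16 + 1 = 9.0000.
        Var[R] = 2*n_A*n_B*(2*n_A*n_B - n_A - n_B) / ((n_A+n_B)^2 * (n_A+n_B-1)) = 14336/3840 = 3.7333.
        SD[R] = 1.9322.
Step 4: Continuity-corrected z = (R + 0.5 - E[R]) / SD[R] = (8 + 0.5 - 9.0000) / 1.9322 = -0.2588.
Step 5: Two-sided p-value via normal approximation = 2*(1 - Phi(|z|)) = 0.795809.
Step 6: alpha = 0.1. fail to reject H0.

R = 8, z = -0.2588, p = 0.795809, fail to reject H0.


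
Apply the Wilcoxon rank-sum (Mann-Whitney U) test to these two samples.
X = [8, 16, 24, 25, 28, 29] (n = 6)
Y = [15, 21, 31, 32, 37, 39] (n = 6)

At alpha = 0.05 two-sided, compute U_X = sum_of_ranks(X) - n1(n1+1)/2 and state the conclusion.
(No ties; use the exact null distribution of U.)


Step 1: Combine and sort all 12 observations; assign midranks.
sorted (value, group): (8,X), (15,Y), (16,X), (21,Y), (24,X), (25,X), (28,X), (29,X), (31,Y), (32,Y), (37,Y), (39,Y)
ranks: 8->1, 15->2, 16->3, 21->4, 24->5, 25->6, 28->7, 29->8, 31->9, 32->10, 37->11, 39->12
Step 2: Rank sum for X: R1 = 1 + 3 + 5 + 6 + 7 + 8 = 30.
Step 3: U_X = R1 - n1(n1+1)/2 = 30 - 6*7/2 = 30 - 21 = 9.
       U_Y = n1*n2 - U_X = 36 - 9 = 27.
Step 4: No ties, so the exact null distribution of U (based on enumerating the C(12,6) = 924 equally likely rank assignments) gives the two-sided p-value.
Step 5: p-value = 0.179654; compare to alpha = 0.05. fail to reject H0.

U_X = 9, p = 0.179654, fail to reject H0 at alpha = 0.05.


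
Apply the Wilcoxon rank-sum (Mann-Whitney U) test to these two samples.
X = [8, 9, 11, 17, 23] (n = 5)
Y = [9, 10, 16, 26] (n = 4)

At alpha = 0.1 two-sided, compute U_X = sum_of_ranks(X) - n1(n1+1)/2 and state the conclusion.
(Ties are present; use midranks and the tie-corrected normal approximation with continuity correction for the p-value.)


Step 1: Combine and sort all 9 observations; assign midranks.
sorted (value, group): (8,X), (9,X), (9,Y), (10,Y), (11,X), (16,Y), (17,X), (23,X), (26,Y)
ranks: 8->1, 9->2.5, 9->2.5, 10->4, 11->5, 16->6, 17->7, 23->8, 26->9
Step 2: Rank sum for X: R1 = 1 + 2.5 + 5 + 7 + 8 = 23.5.
Step 3: U_X = R1 - n1(n1+1)/2 = 23.5 - 5*6/2 = 23.5 - 15 = 8.5.
       U_Y = n1*n2 - U_X = 20 - 8.5 = 11.5.
Step 4: Ties are present, so use the tie-corrected normal approximation (with continuity correction) for the p-value.
Step 5: p-value = 0.805701; compare to alpha = 0.1. fail to reject H0.

U_X = 8.5, p = 0.805701, fail to reject H0 at alpha = 0.1.


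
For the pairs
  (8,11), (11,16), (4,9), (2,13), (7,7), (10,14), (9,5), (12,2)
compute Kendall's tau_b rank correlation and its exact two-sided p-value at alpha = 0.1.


Step 1: Enumerate the 28 unordered pairs (i,j) with i<j and classify each by sign(x_j-x_i) * sign(y_j-y_i).
  (1,2):dx=+3,dy=+5->C; (1,3):dx=-4,dy=-2->C; (1,4):dx=-6,dy=+2->D; (1,5):dx=-1,dy=-4->C
  (1,6):dx=+2,dy=+3->C; (1,7):dx=+1,dy=-6->D; (1,8):dx=+4,dy=-9->D; (2,3):dx=-7,dy=-7->C
  (2,4):dx=-9,dy=-3->C; (2,5):dx=-4,dy=-9->C; (2,6):dx=-1,dy=-2->C; (2,7):dx=-2,dy=-11->C
  (2,8):dx=+1,dy=-14->D; (3,4):dx=-2,dy=+4->D; (3,5):dx=+3,dy=-2->D; (3,6):dx=+6,dy=+5->C
  (3,7):dx=+5,dy=-4->D; (3,8):dx=+8,dy=-7->D; (4,5):dx=+5,dy=-6->D; (4,6):dx=+8,dy=+1->C
  (4,7):dx=+7,dy=-8->D; (4,8):dx=+10,dy=-11->D; (5,6):dx=+3,dy=+7->C; (5,7):dx=+2,dy=-2->D
  (5,8):dx=+5,dy=-5->D; (6,7):dx=-1,dy=-9->C; (6,8):dx=+2,dy=-12->D; (7,8):dx=+3,dy=-3->D
Step 2: C = 13, D = 15, total pairs = 28.
Step 3: tau = (C - D)/(n(n-1)/2) = (13 - 15)/28 = -0.071429.
Step 4: Exact two-sided p-value (enumerate n! = 40320 permutations of y under H0): p = 0.904861.
Step 5: alpha = 0.1. fail to reject H0.

tau_b = -0.0714 (C=13, D=15), p = 0.904861, fail to reject H0.


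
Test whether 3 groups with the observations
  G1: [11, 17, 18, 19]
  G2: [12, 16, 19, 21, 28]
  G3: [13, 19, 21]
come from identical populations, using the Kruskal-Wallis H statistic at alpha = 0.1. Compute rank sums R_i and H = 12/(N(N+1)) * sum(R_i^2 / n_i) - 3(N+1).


Step 1: Combine all N = 12 observations and assign midranks.
sorted (value, group, rank): (11,G1,1), (12,G2,2), (13,G3,3), (16,G2,4), (17,G1,5), (18,G1,6), (19,G1,8), (19,G2,8), (19,G3,8), (21,G2,10.5), (21,G3,10.5), (28,G2,12)
Step 2: Sum ranks within each group.
R_1 = 20 (n_1 = 4)
R_2 = 36.5 (n_2 = 5)
R_3 = 21.5 (n_3 = 3)
Step 3: H = 12/(N(N+1)) * sum(R_i^2/n_i) - 3(N+1)
     = 12/(12*13) * (20^2/4 + 36.5^2/5 + 21.5^2/3) - 3*13
     = 0.076923 * 520.533 - 39
     = 1.041026.
Step 4: Ties present; correction factor C = 1 - 30/(12^3 - 12) = 0.982517. Corrected H = 1.041026 / 0.982517 = 1.059549.
Step 5: Under H0, H ~ chi^2(2); p-value = 0.588738.
Step 6: alpha = 0.1. fail to reject H0.

H = 1.0595, df = 2, p = 0.588738, fail to reject H0.


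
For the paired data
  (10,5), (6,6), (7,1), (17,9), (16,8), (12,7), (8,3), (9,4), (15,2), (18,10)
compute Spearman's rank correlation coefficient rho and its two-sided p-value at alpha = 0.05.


Step 1: Rank x and y separately (midranks; no ties here).
rank(x): 10->5, 6->1, 7->2, 17->9, 16->8, 12->6, 8->3, 9->4, 15->7, 18->10
rank(y): 5->5, 6->6, 1->1, 9->9, 8->8, 7->7, 3->3, 4->4, 2->2, 10->10
Step 2: d_i = R_x(i) - R_y(i); compute d_i^2.
  (5-5)^2=0, (1-6)^2=25, (2-1)^2=1, (9-9)^2=0, (8-8)^2=0, (6-7)^2=1, (3-3)^2=0, (4-4)^2=0, (7-2)^2=25, (10-10)^2=0
sum(d^2) = 52.
Step 3: rho = 1 - 6*52 / (10*(10^2 - 1)) = 1 - 312/990 = 0.684848.
Step 4: Under H0, t = rho * sqrt((n-2)/(1-rho^2)) = 2.6583 ~ t(8).
Step 5: Two-sided p-value from the t-distribution with 8 df = 0.028883.
Step 6: alpha = 0.05. reject H0.

rho = 0.6848, p = 0.028883, reject H0 at alpha = 0.05.


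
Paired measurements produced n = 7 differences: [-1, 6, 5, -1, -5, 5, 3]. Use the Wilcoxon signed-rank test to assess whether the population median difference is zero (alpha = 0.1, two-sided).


Step 1: Drop any zero differences (none here) and take |d_i|.
|d| = [1, 6, 5, 1, 5, 5, 3]
Step 2: Midrank |d_i| (ties get averaged ranks).
ranks: |1|->1.5, |6|->7, |5|->5, |1|->1.5, |5|->5, |5|->5, |3|->3
Step 3: Attach original signs; sum ranks with positive sign and with negative sign.
W+ = 7 + 5 + 5 + 3 = 20
W- = 1.5 + 1.5 + 5 = 8
(Check: W+ + W- = 28 should equal n(n+1)/2 = 28.)
Step 4: Test statistic W = min(W+, W-) = 8.
Step 5: Ties in |d|, so use the tie-corrected normal approximation.
        E[W] = n(n+1)/4 = 7*8/4 = 14.
        Tie groups: |d|=1 (t=2), |d|=5 (t=3); sum(t^3 - t) = 30.
        Var[W] = n(n+1)(2n+1)/24 - sum(t^3-t)/48 = 840/24 - 30/48 = 34.375.
        z = (W - E[W]) / sqrt(Var[W]) = (8 - 14) / 5.8630 = -1.0234.
        Two-sided p = 2*Phi(z) = 0.306136.
Step 6: alpha = 0.1. fail to reject H0.

W+ = 20, W- = 8, W = min = 8, p = 0.306136, fail to reject H0.


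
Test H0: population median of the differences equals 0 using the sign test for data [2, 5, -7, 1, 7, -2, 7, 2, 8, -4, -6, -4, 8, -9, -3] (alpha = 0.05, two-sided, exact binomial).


Step 1: Discard zero differences. Original n = 15; n_eff = number of nonzero differences = 15.
Nonzero differences (with sign): +2, +5, -7, +1, +7, -2, +7, +2, +8, -4, -6, -4, +8, -9, -3
Step 2: Count signs: positive = 8, negative = 7.
Step 3: Under H0: P(positive) = 0.5, so the number of positives S ~ Bin(15, 0.5).
Step 4: Two-sided exact p-value = sum of Bin(15,0.5) probabilities at or below the observed probability = 1.000000.
Step 5: alpha = 0.05. fail to reject H0.

n_eff = 15, pos = 8, neg = 7, p = 1.000000, fail to reject H0.


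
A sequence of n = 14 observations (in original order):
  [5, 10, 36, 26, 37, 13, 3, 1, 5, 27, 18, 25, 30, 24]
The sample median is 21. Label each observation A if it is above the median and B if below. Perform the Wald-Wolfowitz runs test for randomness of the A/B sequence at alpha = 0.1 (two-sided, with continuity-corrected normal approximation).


Step 1: Compute median = 21; label A = above, B = below.
Labels in order: BBAAABBBBABAAA  (n_A = 7, n_B = 7)
Step 2: Count runs R = 6.
Step 3: Under H0 (random ordering), E[R] = 2*n_A*n_B/(n_A+n_B) + 1 = 2*7*7/14 + 1 = 8.0000.
        Var[R] = 2*n_A*n_B*(2*n_A*n_B - n_A - n_B) / ((n_A+n_B)^2 * (n_A+n_B-1)) = 8232/2548 = 3.2308.
        SD[R] = 1.7974.
Step 4: Continuity-corrected z = (R + 0.5 - E[R]) / SD[R] = (6 + 0.5 - 8.0000) / 1.7974 = -0.8345.
Step 5: Two-sided p-value via normal approximation = 2*(1 - Phi(|z|)) = 0.403986.
Step 6: alpha = 0.1. fail to reject H0.

R = 6, z = -0.8345, p = 0.403986, fail to reject H0.


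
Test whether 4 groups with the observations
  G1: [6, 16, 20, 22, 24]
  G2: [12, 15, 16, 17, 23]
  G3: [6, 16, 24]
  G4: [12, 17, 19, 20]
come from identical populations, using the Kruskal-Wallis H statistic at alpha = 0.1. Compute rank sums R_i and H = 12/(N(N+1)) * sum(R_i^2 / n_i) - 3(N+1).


Step 1: Combine all N = 17 observations and assign midranks.
sorted (value, group, rank): (6,G1,1.5), (6,G3,1.5), (12,G2,3.5), (12,G4,3.5), (15,G2,5), (16,G1,7), (16,G2,7), (16,G3,7), (17,G2,9.5), (17,G4,9.5), (19,G4,11), (20,G1,12.5), (20,G4,12.5), (22,G1,14), (23,G2,15), (24,G1,16.5), (24,G3,16.5)
Step 2: Sum ranks within each group.
R_1 = 51.5 (n_1 = 5)
R_2 = 40 (n_2 = 5)
R_3 = 25 (n_3 = 3)
R_4 = 36.5 (n_4 = 4)
Step 3: H = 12/(N(N+1)) * sum(R_i^2/n_i) - 3(N+1)
     = 12/(17*18) * (51.5^2/5 + 40^2/5 + 25^2/3 + 36.5^2/4) - 3*18
     = 0.039216 * 1391.85 - 54
     = 0.582190.
Step 4: Ties present; correction factor C = 1 - 54/(17^3 - 17) = 0.988971. Corrected H = 0.582190 / 0.988971 = 0.588682.
Step 5: Under H0, H ~ chi^2(3); p-value = 0.899018.
Step 6: alpha = 0.1. fail to reject H0.

H = 0.5887, df = 3, p = 0.899018, fail to reject H0.


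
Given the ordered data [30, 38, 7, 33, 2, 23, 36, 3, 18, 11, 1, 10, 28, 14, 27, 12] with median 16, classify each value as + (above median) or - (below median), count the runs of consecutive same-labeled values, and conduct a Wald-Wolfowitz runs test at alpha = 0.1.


Step 1: Compute median = 16; label A = above, B = below.
Labels in order: AABABAABABBBABAB  (n_A = 8, n_B = 8)
Step 2: Count runs R = 12.
Step 3: Under H0 (random ordering), E[R] = 2*n_A*n_B/(n_A+n_B) + 1 = 2*8*8/16 + 1 = 9.0000.
        Var[R] = 2*n_A*n_B*(2*n_A*n_B - n_A - n_B) / ((n_A+n_B)^2 * (n_A+n_B-1)) = 14336/3840 = 3.7333.
        SD[R] = 1.9322.
Step 4: Continuity-corrected z = (R - 0.5 - E[R]) / SD[R] = (12 - 0.5 - 9.0000) / 1.9322 = 1.2939.
Step 5: Two-sided p-value via normal approximation = 2*(1 - Phi(|z|)) = 0.195709.
Step 6: alpha = 0.1. fail to reject H0.

R = 12, z = 1.2939, p = 0.195709, fail to reject H0.


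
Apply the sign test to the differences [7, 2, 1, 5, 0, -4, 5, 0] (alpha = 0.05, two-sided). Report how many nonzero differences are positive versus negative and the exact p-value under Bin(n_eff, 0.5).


Step 1: Discard zero differences. Original n = 8; n_eff = number of nonzero differences = 6.
Nonzero differences (with sign): +7, +2, +1, +5, -4, +5
Step 2: Count signs: positive = 5, negative = 1.
Step 3: Under H0: P(positive) = 0.5, so the number of positives S ~ Bin(6, 0.5).
Step 4: Two-sided exact p-value = sum of Bin(6,0.5) probabilities at or below the observed probability = 0.218750.
Step 5: alpha = 0.05. fail to reject H0.

n_eff = 6, pos = 5, neg = 1, p = 0.218750, fail to reject H0.


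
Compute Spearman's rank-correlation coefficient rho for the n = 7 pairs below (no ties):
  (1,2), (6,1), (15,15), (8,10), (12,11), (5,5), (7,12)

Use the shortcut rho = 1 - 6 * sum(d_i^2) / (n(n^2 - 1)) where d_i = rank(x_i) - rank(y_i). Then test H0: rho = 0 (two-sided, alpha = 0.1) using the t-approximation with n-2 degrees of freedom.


Step 1: Rank x and y separately (midranks; no ties here).
rank(x): 1->1, 6->3, 15->7, 8->5, 12->6, 5->2, 7->4
rank(y): 2->2, 1->1, 15->7, 10->4, 11->5, 5->3, 12->6
Step 2: d_i = R_x(i) - R_y(i); compute d_i^2.
  (1-2)^2=1, (3-1)^2=4, (7-7)^2=0, (5-4)^2=1, (6-5)^2=1, (2-3)^2=1, (4-6)^2=4
sum(d^2) = 12.
Step 3: rho = 1 - 6*12 / (7*(7^2 - 1)) = 1 - 72/336 = 0.785714.
Step 4: Under H0, t = rho * sqrt((n-2)/(1-rho^2)) = 2.8402 ~ t(5).
Step 5: Two-sided p-value from the t-distribution with 5 df = 0.036238.
Step 6: alpha = 0.1. reject H0.

rho = 0.7857, p = 0.036238, reject H0 at alpha = 0.1.


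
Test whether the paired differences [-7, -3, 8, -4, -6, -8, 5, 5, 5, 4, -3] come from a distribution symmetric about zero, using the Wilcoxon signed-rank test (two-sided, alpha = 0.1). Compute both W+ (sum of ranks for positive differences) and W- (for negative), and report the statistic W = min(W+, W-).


Step 1: Drop any zero differences (none here) and take |d_i|.
|d| = [7, 3, 8, 4, 6, 8, 5, 5, 5, 4, 3]
Step 2: Midrank |d_i| (ties get averaged ranks).
ranks: |7|->9, |3|->1.5, |8|->10.5, |4|->3.5, |6|->8, |8|->10.5, |5|->6, |5|->6, |5|->6, |4|->3.5, |3|->1.5
Step 3: Attach original signs; sum ranks with positive sign and with negative sign.
W+ = 10.5 + 6 + 6 + 6 + 3.5 = 32
W- = 9 + 1.5 + 3.5 + 8 + 10.5 + 1.5 = 34
(Check: W+ + W- = 66 should equal n(n+1)/2 = 66.)
Step 4: Test statistic W = min(W+, W-) = 32.
Step 5: Ties in |d|, so use the tie-corrected normal approximation.
        E[W] = n(n+1)/4 = 11*12/4 = 33.
        Tie groups: |d|=3 (t=2), |d|=4 (t=2), |d|=5 (t=3), |d|=8 (t=2); sum(t^3 - t) = 42.
        Var[W] = n(n+1)(2n+1)/24 - sum(t^3-t)/48 = 3036/24 - 42/48 = 125.625.
        z = (W - E[W]) / sqrt(Var[W]) = (32 - 33) / 11.2083 = -0.0892.
        Two-sided p = 2*Phi(z) = 0.928907.
Step 6: alpha = 0.1. fail to reject H0.

W+ = 32, W- = 34, W = min = 32, p = 0.928907, fail to reject H0.


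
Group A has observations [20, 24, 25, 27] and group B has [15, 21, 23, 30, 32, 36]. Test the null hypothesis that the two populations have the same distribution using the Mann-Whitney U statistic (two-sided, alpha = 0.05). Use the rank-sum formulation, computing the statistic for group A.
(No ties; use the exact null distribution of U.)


Step 1: Combine and sort all 10 observations; assign midranks.
sorted (value, group): (15,Y), (20,X), (21,Y), (23,Y), (24,X), (25,X), (27,X), (30,Y), (32,Y), (36,Y)
ranks: 15->1, 20->2, 21->3, 23->4, 24->5, 25->6, 27->7, 30->8, 32->9, 36->10
Step 2: Rank sum for X: R1 = 2 + 5 + 6 + 7 = 20.
Step 3: U_X = R1 - n1(n1+1)/2 = 20 - 4*5/2 = 20 - 10 = 10.
       U_Y = n1*n2 - U_X = 24 - 10 = 14.
Step 4: No ties, so the exact null distribution of U (based on enumerating the C(10,4) = 210 equally likely rank assignments) gives the two-sided p-value.
Step 5: p-value = 0.761905; compare to alpha = 0.05. fail to reject H0.

U_X = 10, p = 0.761905, fail to reject H0 at alpha = 0.05.


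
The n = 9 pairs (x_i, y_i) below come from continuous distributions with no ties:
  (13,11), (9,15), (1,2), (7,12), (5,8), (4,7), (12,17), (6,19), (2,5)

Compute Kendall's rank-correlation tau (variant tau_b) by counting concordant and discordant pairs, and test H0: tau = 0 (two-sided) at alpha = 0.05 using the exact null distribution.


Step 1: Enumerate the 36 unordered pairs (i,j) with i<j and classify each by sign(x_j-x_i) * sign(y_j-y_i).
  (1,2):dx=-4,dy=+4->D; (1,3):dx=-12,dy=-9->C; (1,4):dx=-6,dy=+1->D; (1,5):dx=-8,dy=-3->C
  (1,6):dx=-9,dy=-4->C; (1,7):dx=-1,dy=+6->D; (1,8):dx=-7,dy=+8->D; (1,9):dx=-11,dy=-6->C
  (2,3):dx=-8,dy=-13->C; (2,4):dx=-2,dy=-3->C; (2,5):dx=-4,dy=-7->C; (2,6):dx=-5,dy=-8->C
  (2,7):dx=+3,dy=+2->C; (2,8):dx=-3,dy=+4->D; (2,9):dx=-7,dy=-10->C; (3,4):dx=+6,dy=+10->C
  (3,5):dx=+4,dy=+6->C; (3,6):dx=+3,dy=+5->C; (3,7):dx=+11,dy=+15->C; (3,8):dx=+5,dy=+17->C
  (3,9):dx=+1,dy=+3->C; (4,5):dx=-2,dy=-4->C; (4,6):dx=-3,dy=-5->C; (4,7):dx=+5,dy=+5->C
  (4,8):dx=-1,dy=+7->D; (4,9):dx=-5,dy=-7->C; (5,6):dx=-1,dy=-1->C; (5,7):dx=+7,dy=+9->C
  (5,8):dx=+1,dy=+11->C; (5,9):dx=-3,dy=-3->C; (6,7):dx=+8,dy=+10->C; (6,8):dx=+2,dy=+12->C
  (6,9):dx=-2,dy=-2->C; (7,8):dx=-6,dy=+2->D; (7,9):dx=-10,dy=-12->C; (8,9):dx=-4,dy=-14->C
Step 2: C = 29, D = 7, total pairs = 36.
Step 3: tau = (C - D)/(n(n-1)/2) = (29 - 7)/36 = 0.611111.
Step 4: Exact two-sided p-value (enumerate n! = 362880 permutations of y under H0): p = 0.024741.
Step 5: alpha = 0.05. reject H0.

tau_b = 0.6111 (C=29, D=7), p = 0.024741, reject H0.


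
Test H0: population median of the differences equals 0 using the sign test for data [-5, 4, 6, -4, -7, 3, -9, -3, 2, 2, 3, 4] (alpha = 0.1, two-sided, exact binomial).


Step 1: Discard zero differences. Original n = 12; n_eff = number of nonzero differences = 12.
Nonzero differences (with sign): -5, +4, +6, -4, -7, +3, -9, -3, +2, +2, +3, +4
Step 2: Count signs: positive = 7, negative = 5.
Step 3: Under H0: P(positive) = 0.5, so the number of positives S ~ Bin(12, 0.5).
Step 4: Two-sided exact p-value = sum of Bin(12,0.5) probabilities at or below the observed probability = 0.774414.
Step 5: alpha = 0.1. fail to reject H0.

n_eff = 12, pos = 7, neg = 5, p = 0.774414, fail to reject H0.


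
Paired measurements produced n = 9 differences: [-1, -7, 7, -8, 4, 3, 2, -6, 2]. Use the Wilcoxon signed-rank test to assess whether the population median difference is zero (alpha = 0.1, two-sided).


Step 1: Drop any zero differences (none here) and take |d_i|.
|d| = [1, 7, 7, 8, 4, 3, 2, 6, 2]
Step 2: Midrank |d_i| (ties get averaged ranks).
ranks: |1|->1, |7|->7.5, |7|->7.5, |8|->9, |4|->5, |3|->4, |2|->2.5, |6|->6, |2|->2.5
Step 3: Attach original signs; sum ranks with positive sign and with negative sign.
W+ = 7.5 + 5 + 4 + 2.5 + 2.5 = 21.5
W- = 1 + 7.5 + 9 + 6 = 23.5
(Check: W+ + W- = 45 should equal n(n+1)/2 = 45.)
Step 4: Test statistic W = min(W+, W-) = 21.5.
Step 5: Ties in |d|, so use the tie-corrected normal approximation.
        E[W] = n(n+1)/4 = 9*10/4 = 22.5.
        Tie groups: |d|=2 (t=2), |d|=7 (t=2); sum(t^3 - t) = 12.
        Var[W] = n(n+1)(2n+1)/24 - sum(t^3-t)/48 = 1710/24 - 12/48 = 71.
        z = (W - E[W]) / sqrt(Var[W]) = (21.5 - 22.5) / 8.4261 = -0.1187.
        Two-sided p = 2*Phi(z) = 0.905530.
Step 6: alpha = 0.1. fail to reject H0.

W+ = 21.5, W- = 23.5, W = min = 21.5, p = 0.905530, fail to reject H0.


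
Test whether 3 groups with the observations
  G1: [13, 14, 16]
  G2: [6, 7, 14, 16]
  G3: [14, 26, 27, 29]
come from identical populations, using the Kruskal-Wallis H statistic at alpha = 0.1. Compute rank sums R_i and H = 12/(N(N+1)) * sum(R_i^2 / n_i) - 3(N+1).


Step 1: Combine all N = 11 observations and assign midranks.
sorted (value, group, rank): (6,G2,1), (7,G2,2), (13,G1,3), (14,G1,5), (14,G2,5), (14,G3,5), (16,G1,7.5), (16,G2,7.5), (26,G3,9), (27,G3,10), (29,G3,11)
Step 2: Sum ranks within each group.
R_1 = 15.5 (n_1 = 3)
R_2 = 15.5 (n_2 = 4)
R_3 = 35 (n_3 = 4)
Step 3: H = 12/(N(N+1)) * sum(R_i^2/n_i) - 3(N+1)
     = 12/(11*12) * (15.5^2/3 + 15.5^2/4 + 35^2/4) - 3*12
     = 0.090909 * 446.396 - 36
     = 4.581439.
Step 4: Ties present; correction factor C = 1 - 30/(11^3 - 11) = 0.977273. Corrected H = 4.581439 / 0.977273 = 4.687984.
Step 5: Under H0, H ~ chi^2(2); p-value = 0.095944.
Step 6: alpha = 0.1. reject H0.

H = 4.6880, df = 2, p = 0.095944, reject H0.


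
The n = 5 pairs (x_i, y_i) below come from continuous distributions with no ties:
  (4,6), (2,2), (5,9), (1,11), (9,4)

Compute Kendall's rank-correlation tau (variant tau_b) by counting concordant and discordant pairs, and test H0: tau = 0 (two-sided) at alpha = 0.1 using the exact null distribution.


Step 1: Enumerate the 10 unordered pairs (i,j) with i<j and classify each by sign(x_j-x_i) * sign(y_j-y_i).
  (1,2):dx=-2,dy=-4->C; (1,3):dx=+1,dy=+3->C; (1,4):dx=-3,dy=+5->D; (1,5):dx=+5,dy=-2->D
  (2,3):dx=+3,dy=+7->C; (2,4):dx=-1,dy=+9->D; (2,5):dx=+7,dy=+2->C; (3,4):dx=-4,dy=+2->D
  (3,5):dx=+4,dy=-5->D; (4,5):dx=+8,dy=-7->D
Step 2: C = 4, D = 6, total pairs = 10.
Step 3: tau = (C - D)/(n(n-1)/2) = (4 - 6)/10 = -0.200000.
Step 4: Exact two-sided p-value (enumerate n! = 120 permutations of y under H0): p = 0.816667.
Step 5: alpha = 0.1. fail to reject H0.

tau_b = -0.2000 (C=4, D=6), p = 0.816667, fail to reject H0.


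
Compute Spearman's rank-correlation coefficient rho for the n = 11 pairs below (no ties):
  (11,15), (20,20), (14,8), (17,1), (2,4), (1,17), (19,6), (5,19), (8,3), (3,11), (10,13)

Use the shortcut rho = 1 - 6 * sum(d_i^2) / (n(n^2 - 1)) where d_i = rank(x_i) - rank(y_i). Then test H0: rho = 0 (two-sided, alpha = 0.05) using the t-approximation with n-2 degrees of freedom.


Step 1: Rank x and y separately (midranks; no ties here).
rank(x): 11->7, 20->11, 14->8, 17->9, 2->2, 1->1, 19->10, 5->4, 8->5, 3->3, 10->6
rank(y): 15->8, 20->11, 8->5, 1->1, 4->3, 17->9, 6->4, 19->10, 3->2, 11->6, 13->7
Step 2: d_i = R_x(i) - R_y(i); compute d_i^2.
  (7-8)^2=1, (11-11)^2=0, (8-5)^2=9, (9-1)^2=64, (2-3)^2=1, (1-9)^2=64, (10-4)^2=36, (4-10)^2=36, (5-2)^2=9, (3-6)^2=9, (6-7)^2=1
sum(d^2) = 230.
Step 3: rho = 1 - 6*230 / (11*(11^2 - 1)) = 1 - 1380/1320 = -0.045455.
Step 4: Under H0, t = rho * sqrt((n-2)/(1-rho^2)) = -0.1365 ~ t(9).
Step 5: Two-sided p-value from the t-distribution with 9 df = 0.894427.
Step 6: alpha = 0.05. fail to reject H0.

rho = -0.0455, p = 0.894427, fail to reject H0 at alpha = 0.05.
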